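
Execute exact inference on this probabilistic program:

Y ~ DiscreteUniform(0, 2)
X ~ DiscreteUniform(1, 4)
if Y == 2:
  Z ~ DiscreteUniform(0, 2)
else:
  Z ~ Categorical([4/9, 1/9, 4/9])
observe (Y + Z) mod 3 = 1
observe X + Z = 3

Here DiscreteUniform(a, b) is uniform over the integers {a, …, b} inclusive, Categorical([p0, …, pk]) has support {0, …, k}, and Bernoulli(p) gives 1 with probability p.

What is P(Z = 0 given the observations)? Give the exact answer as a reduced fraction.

Enumerate traces; 3 have nonzero weight after conditioning:
  (Y=0, X=2, Z=1) weight 1/108
  (Y=1, X=3, Z=0) weight 1/27
  (Y=2, X=1, Z=2) weight 1/36
Group by Z:
  weight(Z=0) = 1/27
  weight(Z=1) = 1/108
  weight(Z=2) = 1/36
Total weight = 1/27 + 1/108 + 1/36 = 2/27
P(Z=0 | obs) = 1/27 / 2/27 = 1/2
P(Z=1 | obs) = 1/108 / 2/27 = 1/8
P(Z=2 | obs) = 1/36 / 2/27 = 3/8

P(Z = 0 | obs) = 1/2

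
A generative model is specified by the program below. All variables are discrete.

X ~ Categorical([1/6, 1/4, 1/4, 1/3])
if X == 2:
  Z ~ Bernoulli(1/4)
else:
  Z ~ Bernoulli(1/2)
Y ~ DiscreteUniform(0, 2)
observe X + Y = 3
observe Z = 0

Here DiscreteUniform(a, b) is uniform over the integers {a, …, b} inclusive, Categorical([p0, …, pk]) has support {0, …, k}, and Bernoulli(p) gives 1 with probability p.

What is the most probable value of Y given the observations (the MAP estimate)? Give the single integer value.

Enumerate traces; 3 have nonzero weight after conditioning:
  (X=1, Z=0, Y=2) weight 1/24
  (X=2, Z=0, Y=1) weight 1/16
  (X=3, Z=0, Y=0) weight 1/18
Group by Y:
  weight(Y=0) = 1/18
  weight(Y=1) = 1/16
  weight(Y=2) = 1/24
Total weight = 1/18 + 1/16 + 1/24 = 23/144
P(Y=0 | obs) = 1/18 / 23/144 = 8/23
P(Y=1 | obs) = 1/16 / 23/144 = 9/23
P(Y=2 | obs) = 1/24 / 23/144 = 6/23
argmax = 1

argmax_v P(Y = v | obs) = 1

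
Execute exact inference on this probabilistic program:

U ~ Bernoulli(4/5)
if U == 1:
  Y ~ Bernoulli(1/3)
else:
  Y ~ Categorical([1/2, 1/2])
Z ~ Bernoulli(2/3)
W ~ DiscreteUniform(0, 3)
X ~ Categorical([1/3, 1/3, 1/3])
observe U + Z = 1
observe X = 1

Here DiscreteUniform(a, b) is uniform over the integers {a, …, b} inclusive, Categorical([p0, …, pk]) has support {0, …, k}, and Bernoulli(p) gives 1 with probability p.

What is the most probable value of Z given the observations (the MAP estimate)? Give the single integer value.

Enumerate traces; 16 have nonzero weight after conditioning:
  (U=0, Y=0, Z=1, W=0, X=1) weight 1/180
  (U=0, Y=0, Z=1, W=1, X=1) weight 1/180
  (U=0, Y=0, Z=1, W=2, X=1) weight 1/180
  (U=0, Y=0, Z=1, W=3, X=1) weight 1/180
  (U=0, Y=1, Z=1, W=0, X=1) weight 1/180
  (U=0, Y=1, Z=1, W=1, X=1) weight 1/180
  (U=0, Y=1, Z=1, W=2, X=1) weight 1/180
  (U=0, Y=1, Z=1, W=3, X=1) weight 1/180
  (U=1, Y=0, Z=0, W=0, X=1) weight 2/135
  … 7 more
Group by Z:
  weight(Z=0) = 4/45
  weight(Z=1) = 2/45
Total weight = 4/45 + 2/45 = 2/15
P(Z=0 | obs) = 4/45 / 2/15 = 2/3
P(Z=1 | obs) = 2/45 / 2/15 = 1/3
argmax = 0

argmax_v P(Z = v | obs) = 0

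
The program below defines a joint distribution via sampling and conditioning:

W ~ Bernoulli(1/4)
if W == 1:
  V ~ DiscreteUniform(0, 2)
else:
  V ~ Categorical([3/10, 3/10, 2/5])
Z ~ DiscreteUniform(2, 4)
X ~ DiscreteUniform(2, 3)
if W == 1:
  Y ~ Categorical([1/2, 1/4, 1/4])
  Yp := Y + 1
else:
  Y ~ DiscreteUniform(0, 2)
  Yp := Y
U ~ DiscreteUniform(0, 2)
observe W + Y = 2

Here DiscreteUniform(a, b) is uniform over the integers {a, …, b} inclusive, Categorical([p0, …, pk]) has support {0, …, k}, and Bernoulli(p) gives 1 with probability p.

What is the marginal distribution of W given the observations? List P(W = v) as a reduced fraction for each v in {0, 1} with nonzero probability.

Enumerate traces; 108 have nonzero weight after conditioning:
  (W=0, V=0, Z=2, X=2, Y=2, U=0) weight 1/240
  (W=0, V=0, Z=2, X=2, Y=2, U=1) weight 1/240
  (W=0, V=0, Z=2, X=2, Y=2, U=2) weight 1/240
  (W=0, V=0, Z=2, X=3, Y=2, U=0) weight 1/240
  (W=0, V=0, Z=2, X=3, Y=2, U=1) weight 1/240
  (W=0, V=0, Z=2, X=3, Y=2, U=2) weight 1/240
  (W=0, V=0, Z=3, X=2, Y=2, U=0) weight 1/240
  (W=0, V=0, Z=3, X=2, Y=2, U=1) weight 1/240
  (W=1, V=0, Z=2, X=2, Y=1, U=0) weight 1/864
  … 99 more
Group by W:
  weight(W=0) = 1/4
  weight(W=1) = 1/16
Total weight = 1/4 + 1/16 = 5/16
P(W=0 | obs) = 1/4 / 5/16 = 4/5
P(W=1 | obs) = 1/16 / 5/16 = 1/5

P(W=0) = 4/5, P(W=1) = 1/5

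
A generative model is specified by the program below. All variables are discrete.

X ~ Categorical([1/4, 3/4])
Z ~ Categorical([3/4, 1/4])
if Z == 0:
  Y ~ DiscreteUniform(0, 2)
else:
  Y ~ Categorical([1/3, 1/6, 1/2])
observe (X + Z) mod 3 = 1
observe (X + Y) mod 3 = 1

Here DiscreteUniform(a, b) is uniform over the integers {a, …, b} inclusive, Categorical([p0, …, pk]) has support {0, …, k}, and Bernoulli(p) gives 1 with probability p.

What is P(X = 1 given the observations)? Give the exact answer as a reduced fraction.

Enumerate traces; 2 have nonzero weight after conditioning:
  (X=0, Z=1, Y=1) weight 1/96
  (X=1, Z=0, Y=0) weight 3/16
Group by X:
  weight(X=0) = 1/96
  weight(X=1) = 3/16
Total weight = 1/96 + 3/16 = 19/96
P(X=0 | obs) = 1/96 / 19/96 = 1/19
P(X=1 | obs) = 3/16 / 19/96 = 18/19

P(X = 1 | obs) = 18/19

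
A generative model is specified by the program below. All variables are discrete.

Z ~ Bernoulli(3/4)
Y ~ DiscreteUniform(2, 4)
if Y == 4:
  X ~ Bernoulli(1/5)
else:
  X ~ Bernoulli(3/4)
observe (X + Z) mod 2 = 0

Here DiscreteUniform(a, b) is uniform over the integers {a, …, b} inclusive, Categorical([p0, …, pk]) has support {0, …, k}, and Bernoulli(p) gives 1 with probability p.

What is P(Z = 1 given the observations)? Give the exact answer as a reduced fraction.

P(Z = 1 | obs) = 51/64

Enumerate traces; 6 have nonzero weight after conditioning:
  (Z=0, Y=2, X=0) weight 1/48
  (Z=0, Y=3, X=0) weight 1/48
  (Z=0, Y=4, X=0) weight 1/15
  (Z=1, Y=2, X=1) weight 3/16
  (Z=1, Y=3, X=1) weight 3/16
  (Z=1, Y=4, X=1) weight 1/20
Group by Z:
  weight(Z=0) = 13/120
  weight(Z=1) = 17/40
Total weight = 13/120 + 17/40 = 8/15
P(Z=0 | obs) = 13/120 / 8/15 = 13/64
P(Z=1 | obs) = 17/40 / 8/15 = 51/64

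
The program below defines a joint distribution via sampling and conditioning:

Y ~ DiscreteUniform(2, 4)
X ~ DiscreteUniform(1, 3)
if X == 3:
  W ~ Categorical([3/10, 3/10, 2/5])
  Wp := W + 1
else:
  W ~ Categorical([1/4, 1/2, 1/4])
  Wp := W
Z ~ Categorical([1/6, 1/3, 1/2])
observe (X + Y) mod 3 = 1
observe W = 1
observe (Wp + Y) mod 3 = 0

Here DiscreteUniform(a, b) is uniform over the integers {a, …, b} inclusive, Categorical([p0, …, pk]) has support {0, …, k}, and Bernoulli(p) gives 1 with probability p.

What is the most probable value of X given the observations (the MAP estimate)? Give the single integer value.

argmax_v P(X = v | obs) = 2

Enumerate traces; 6 have nonzero weight after conditioning:
  (Y=2, X=2, W=1, Z=0) weight 1/108
  (Y=2, X=2, W=1, Z=1) weight 1/54
  (Y=2, X=2, W=1, Z=2) weight 1/36
  (Y=4, X=3, W=1, Z=0) weight 1/180
  (Y=4, X=3, W=1, Z=1) weight 1/90
  (Y=4, X=3, W=1, Z=2) weight 1/60
Group by X:
  weight(X=2) = 1/18
  weight(X=3) = 1/30
Total weight = 1/18 + 1/30 = 4/45
P(X=2 | obs) = 1/18 / 4/45 = 5/8
P(X=3 | obs) = 1/30 / 4/45 = 3/8
argmax = 2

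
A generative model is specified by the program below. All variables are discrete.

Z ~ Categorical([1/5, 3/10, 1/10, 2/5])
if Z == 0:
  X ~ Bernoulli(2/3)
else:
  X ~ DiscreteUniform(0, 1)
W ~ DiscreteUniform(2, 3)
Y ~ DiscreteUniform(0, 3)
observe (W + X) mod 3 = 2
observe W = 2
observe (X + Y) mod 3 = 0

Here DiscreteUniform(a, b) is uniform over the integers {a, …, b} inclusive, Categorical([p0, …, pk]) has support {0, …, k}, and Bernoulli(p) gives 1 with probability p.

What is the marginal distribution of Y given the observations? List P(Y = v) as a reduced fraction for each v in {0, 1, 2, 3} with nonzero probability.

P(Y=0) = 1/2, P(Y=3) = 1/2

Enumerate traces; 8 have nonzero weight after conditioning:
  (Z=0, X=0, W=2, Y=0) weight 1/120
  (Z=0, X=0, W=2, Y=3) weight 1/120
  (Z=1, X=0, W=2, Y=0) weight 3/160
  (Z=1, X=0, W=2, Y=3) weight 3/160
  (Z=2, X=0, W=2, Y=0) weight 1/160
  (Z=2, X=0, W=2, Y=3) weight 1/160
  (Z=3, X=0, W=2, Y=0) weight 1/40
  (Z=3, X=0, W=2, Y=3) weight 1/40
Group by Y:
  weight(Y=0) = 7/120
  weight(Y=3) = 7/120
Total weight = 7/120 + 7/120 = 7/60
P(Y=0 | obs) = 7/120 / 7/60 = 1/2
P(Y=3 | obs) = 7/120 / 7/60 = 1/2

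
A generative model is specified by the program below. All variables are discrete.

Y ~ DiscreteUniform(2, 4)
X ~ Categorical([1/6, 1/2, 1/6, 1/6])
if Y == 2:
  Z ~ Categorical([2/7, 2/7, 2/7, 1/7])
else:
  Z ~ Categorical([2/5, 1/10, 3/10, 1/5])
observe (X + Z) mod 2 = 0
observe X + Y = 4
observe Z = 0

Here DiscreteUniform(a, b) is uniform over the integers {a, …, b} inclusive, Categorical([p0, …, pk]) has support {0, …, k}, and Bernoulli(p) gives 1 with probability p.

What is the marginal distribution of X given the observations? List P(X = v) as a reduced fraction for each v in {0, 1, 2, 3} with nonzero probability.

Enumerate traces; 2 have nonzero weight after conditioning:
  (Y=2, X=2, Z=0) weight 1/63
  (Y=4, X=0, Z=0) weight 1/45
Group by X:
  weight(X=0) = 1/45
  weight(X=2) = 1/63
Total weight = 1/45 + 1/63 = 4/105
P(X=0 | obs) = 1/45 / 4/105 = 7/12
P(X=2 | obs) = 1/63 / 4/105 = 5/12

P(X=0) = 7/12, P(X=2) = 5/12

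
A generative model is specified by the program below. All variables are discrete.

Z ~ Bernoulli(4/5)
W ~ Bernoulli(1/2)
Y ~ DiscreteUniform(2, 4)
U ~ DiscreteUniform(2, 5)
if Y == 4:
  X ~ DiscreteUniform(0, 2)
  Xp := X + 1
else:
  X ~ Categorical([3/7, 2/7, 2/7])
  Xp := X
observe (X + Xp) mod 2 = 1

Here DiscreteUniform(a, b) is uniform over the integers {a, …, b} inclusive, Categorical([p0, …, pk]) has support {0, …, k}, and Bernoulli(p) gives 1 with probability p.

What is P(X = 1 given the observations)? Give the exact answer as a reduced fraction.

P(X = 1 | obs) = 1/3

Enumerate traces; 48 have nonzero weight after conditioning:
  (Z=0, W=0, Y=4, U=2, X=0) weight 1/360
  (Z=0, W=0, Y=4, U=2, X=1) weight 1/360
  (Z=0, W=0, Y=4, U=2, X=2) weight 1/360
  (Z=0, W=0, Y=4, U=3, X=0) weight 1/360
  (Z=0, W=0, Y=4, U=3, X=1) weight 1/360
  (Z=0, W=0, Y=4, U=3, X=2) weight 1/360
  (Z=0, W=0, Y=4, U=4, X=0) weight 1/360
  (Z=0, W=0, Y=4, U=4, X=1) weight 1/360
  … 40 more
Group by X:
  weight(X=0) = 1/9
  weight(X=1) = 1/9
  weight(X=2) = 1/9
Total weight = 1/9 + 1/9 + 1/9 = 1/3
P(X=0 | obs) = 1/9 / 1/3 = 1/3
P(X=1 | obs) = 1/9 / 1/3 = 1/3
P(X=2 | obs) = 1/9 / 1/3 = 1/3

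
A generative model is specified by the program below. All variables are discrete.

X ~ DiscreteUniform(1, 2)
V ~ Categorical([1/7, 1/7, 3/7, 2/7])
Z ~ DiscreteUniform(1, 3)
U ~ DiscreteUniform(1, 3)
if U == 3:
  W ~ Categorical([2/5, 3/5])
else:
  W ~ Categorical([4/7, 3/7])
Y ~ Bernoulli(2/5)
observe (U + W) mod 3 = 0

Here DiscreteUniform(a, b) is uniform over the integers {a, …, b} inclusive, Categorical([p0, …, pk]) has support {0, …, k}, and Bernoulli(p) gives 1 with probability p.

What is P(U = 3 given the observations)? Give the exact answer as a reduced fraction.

Enumerate traces; 96 have nonzero weight after conditioning:
  (X=1, V=0, Z=1, U=2, W=1, Y=0) weight 1/490
  (X=1, V=0, Z=1, U=2, W=1, Y=1) weight 1/735
  (X=1, V=0, Z=1, U=3, W=0, Y=0) weight 1/525
  (X=1, V=0, Z=1, U=3, W=0, Y=1) weight 2/1575
  (X=1, V=0, Z=2, U=2, W=1, Y=0) weight 1/490
  (X=1, V=0, Z=2, U=2, W=1, Y=1) weight 1/735
  (X=1, V=0, Z=2, U=3, W=0, Y=0) weight 1/525
  (X=1, V=0, Z=2, U=3, W=0, Y=1) weight 2/1575
  … 88 more
Group by U:
  weight(U=2) = 1/7
  weight(U=3) = 2/15
Total weight = 1/7 + 2/15 = 29/105
P(U=2 | obs) = 1/7 / 29/105 = 15/29
P(U=3 | obs) = 2/15 / 29/105 = 14/29

P(U = 3 | obs) = 14/29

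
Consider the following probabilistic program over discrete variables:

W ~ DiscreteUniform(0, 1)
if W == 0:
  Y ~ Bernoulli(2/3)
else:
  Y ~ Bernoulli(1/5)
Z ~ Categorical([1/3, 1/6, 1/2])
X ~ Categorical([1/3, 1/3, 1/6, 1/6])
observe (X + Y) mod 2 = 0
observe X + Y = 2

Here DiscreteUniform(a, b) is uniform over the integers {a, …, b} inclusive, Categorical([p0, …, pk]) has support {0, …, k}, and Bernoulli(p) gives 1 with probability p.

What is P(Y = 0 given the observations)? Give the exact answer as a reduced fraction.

P(Y = 0 | obs) = 17/43

Enumerate traces; 12 have nonzero weight after conditioning:
  (W=0, Y=0, Z=0, X=2) weight 1/108
  (W=0, Y=0, Z=1, X=2) weight 1/216
  (W=0, Y=0, Z=2, X=2) weight 1/72
  (W=0, Y=1, Z=0, X=1) weight 1/27
  (W=0, Y=1, Z=1, X=1) weight 1/54
  (W=0, Y=1, Z=2, X=1) weight 1/18
  (W=1, Y=0, Z=0, X=2) weight 1/45
  (W=1, Y=0, Z=1, X=2) weight 1/90
  … 4 more
Group by Y:
  weight(Y=0) = 17/180
  weight(Y=1) = 13/90
Total weight = 17/180 + 13/90 = 43/180
P(Y=0 | obs) = 17/180 / 43/180 = 17/43
P(Y=1 | obs) = 13/90 / 43/180 = 26/43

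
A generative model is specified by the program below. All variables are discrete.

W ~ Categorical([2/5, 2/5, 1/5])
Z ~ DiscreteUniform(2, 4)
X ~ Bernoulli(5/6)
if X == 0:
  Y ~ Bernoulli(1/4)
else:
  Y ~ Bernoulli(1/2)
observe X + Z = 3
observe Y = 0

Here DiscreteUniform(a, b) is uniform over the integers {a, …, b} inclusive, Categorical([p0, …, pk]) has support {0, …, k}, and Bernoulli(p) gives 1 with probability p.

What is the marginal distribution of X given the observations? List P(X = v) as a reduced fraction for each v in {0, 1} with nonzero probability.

P(X=0) = 3/13, P(X=1) = 10/13

Enumerate traces; 6 have nonzero weight after conditioning:
  (W=0, Z=2, X=1, Y=0) weight 1/18
  (W=0, Z=3, X=0, Y=0) weight 1/60
  (W=1, Z=2, X=1, Y=0) weight 1/18
  (W=1, Z=3, X=0, Y=0) weight 1/60
  (W=2, Z=2, X=1, Y=0) weight 1/36
  (W=2, Z=3, X=0, Y=0) weight 1/120
Group by X:
  weight(X=0) = 1/24
  weight(X=1) = 5/36
Total weight = 1/24 + 5/36 = 13/72
P(X=0 | obs) = 1/24 / 13/72 = 3/13
P(X=1 | obs) = 5/36 / 13/72 = 10/13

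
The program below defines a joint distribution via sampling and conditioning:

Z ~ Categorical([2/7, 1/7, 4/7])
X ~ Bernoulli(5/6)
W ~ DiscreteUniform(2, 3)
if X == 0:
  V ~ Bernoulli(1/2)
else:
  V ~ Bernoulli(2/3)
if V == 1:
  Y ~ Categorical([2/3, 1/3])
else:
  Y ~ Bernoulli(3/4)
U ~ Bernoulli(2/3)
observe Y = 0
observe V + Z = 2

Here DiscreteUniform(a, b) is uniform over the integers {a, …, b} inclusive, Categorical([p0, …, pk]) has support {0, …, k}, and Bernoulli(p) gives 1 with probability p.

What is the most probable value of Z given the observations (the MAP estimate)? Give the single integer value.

argmax_v P(Z = v | obs) = 1

Enumerate traces; 16 have nonzero weight after conditioning:
  (Z=1, X=0, W=2, V=1, Y=0, U=0) weight 1/756
  (Z=1, X=0, W=2, V=1, Y=0, U=1) weight 1/378
  (Z=1, X=0, W=3, V=1, Y=0, U=0) weight 1/756
  (Z=1, X=0, W=3, V=1, Y=0, U=1) weight 1/378
  (Z=1, X=1, W=2, V=1, Y=0, U=0) weight 5/567
  (Z=1, X=1, W=2, V=1, Y=0, U=1) weight 10/567
  (Z=1, X=1, W=3, V=1, Y=0, U=0) weight 5/567
  (Z=1, X=1, W=3, V=1, Y=0, U=1) weight 10/567
  (Z=2, X=0, W=2, V=0, Y=0, U=0) weight 1/504
  … 7 more
Group by Z:
  weight(Z=1) = 23/378
  weight(Z=2) = 13/252
Total weight = 23/378 + 13/252 = 85/756
P(Z=1 | obs) = 23/378 / 85/756 = 46/85
P(Z=2 | obs) = 13/252 / 85/756 = 39/85
argmax = 1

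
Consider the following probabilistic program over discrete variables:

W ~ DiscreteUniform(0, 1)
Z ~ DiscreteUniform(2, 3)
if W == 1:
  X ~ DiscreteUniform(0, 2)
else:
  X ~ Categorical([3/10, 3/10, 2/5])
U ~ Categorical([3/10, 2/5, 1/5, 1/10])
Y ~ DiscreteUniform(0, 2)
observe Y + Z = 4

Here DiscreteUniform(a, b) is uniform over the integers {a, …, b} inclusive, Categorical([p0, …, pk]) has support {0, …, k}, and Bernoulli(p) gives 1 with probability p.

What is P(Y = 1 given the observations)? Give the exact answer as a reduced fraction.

P(Y = 1 | obs) = 1/2

Enumerate traces; 48 have nonzero weight after conditioning:
  (W=0, Z=2, X=0, U=0, Y=2) weight 3/400
  (W=0, Z=2, X=0, U=1, Y=2) weight 1/100
  (W=0, Z=2, X=0, U=2, Y=2) weight 1/200
  (W=0, Z=2, X=0, U=3, Y=2) weight 1/400
  (W=0, Z=2, X=1, U=0, Y=2) weight 3/400
  (W=0, Z=2, X=1, U=1, Y=2) weight 1/100
  (W=0, Z=2, X=1, U=2, Y=2) weight 1/200
  (W=0, Z=2, X=1, U=3, Y=2) weight 1/400
  (W=0, Z=3, X=0, U=0, Y=1) weight 3/400
  … 39 more
Group by Y:
  weight(Y=1) = 1/6
  weight(Y=2) = 1/6
Total weight = 1/6 + 1/6 = 1/3
P(Y=1 | obs) = 1/6 / 1/3 = 1/2
P(Y=2 | obs) = 1/6 / 1/3 = 1/2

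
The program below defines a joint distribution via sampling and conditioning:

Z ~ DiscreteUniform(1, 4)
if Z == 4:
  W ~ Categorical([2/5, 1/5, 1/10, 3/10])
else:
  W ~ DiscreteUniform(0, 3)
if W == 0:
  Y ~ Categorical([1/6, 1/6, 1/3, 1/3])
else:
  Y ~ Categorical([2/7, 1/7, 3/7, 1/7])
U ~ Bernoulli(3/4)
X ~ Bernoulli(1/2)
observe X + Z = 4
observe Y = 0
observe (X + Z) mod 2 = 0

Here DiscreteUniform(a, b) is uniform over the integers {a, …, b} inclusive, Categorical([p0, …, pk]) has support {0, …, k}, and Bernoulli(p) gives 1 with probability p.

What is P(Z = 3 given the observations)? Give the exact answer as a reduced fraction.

Enumerate traces; 16 have nonzero weight after conditioning:
  (Z=3, W=0, Y=0, U=0, X=1) weight 1/768
  (Z=3, W=0, Y=0, U=1, X=1) weight 1/256
  (Z=3, W=1, Y=0, U=0, X=1) weight 1/448
  (Z=3, W=1, Y=0, U=1, X=1) weight 3/448
  (Z=3, W=2, Y=0, U=0, X=1) weight 1/448
  (Z=3, W=2, Y=0, U=1, X=1) weight 3/448
  (Z=3, W=3, Y=0, U=0, X=1) weight 1/448
  (Z=3, W=3, Y=0, U=1, X=1) weight 3/448
  (Z=4, W=0, Y=0, U=0, X=0) weight 1/480
  … 7 more
Group by Z:
  weight(Z=3) = 43/1344
  weight(Z=4) = 5/168
Total weight = 43/1344 + 5/168 = 83/1344
P(Z=3 | obs) = 43/1344 / 83/1344 = 43/83
P(Z=4 | obs) = 5/168 / 83/1344 = 40/83

P(Z = 3 | obs) = 43/83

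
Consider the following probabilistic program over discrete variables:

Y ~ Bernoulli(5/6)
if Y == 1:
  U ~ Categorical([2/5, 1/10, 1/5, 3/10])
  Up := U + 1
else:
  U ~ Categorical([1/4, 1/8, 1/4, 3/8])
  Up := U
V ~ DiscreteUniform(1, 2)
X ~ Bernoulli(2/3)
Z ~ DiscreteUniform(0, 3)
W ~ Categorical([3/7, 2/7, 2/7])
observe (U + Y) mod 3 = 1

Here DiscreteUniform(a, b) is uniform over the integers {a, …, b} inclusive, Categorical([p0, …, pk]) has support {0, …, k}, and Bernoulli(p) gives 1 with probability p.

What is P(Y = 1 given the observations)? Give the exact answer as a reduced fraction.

Enumerate traces; 144 have nonzero weight after conditioning:
  (Y=0, U=1, V=1, X=0, Z=0, W=0) weight 1/2688
  (Y=0, U=1, V=1, X=0, Z=0, W=1) weight 1/4032
  (Y=0, U=1, V=1, X=0, Z=0, W=2) weight 1/4032
  (Y=0, U=1, V=1, X=0, Z=1, W=0) weight 1/2688
  (Y=0, U=1, V=1, X=0, Z=1, W=1) weight 1/4032
  (Y=0, U=1, V=1, X=0, Z=1, W=2) weight 1/4032
  (Y=0, U=1, V=1, X=0, Z=2, W=0) weight 1/2688
  (Y=0, U=1, V=1, X=0, Z=2, W=1) weight 1/4032
  (Y=1, U=0, V=1, X=0, Z=0, W=0) weight 1/168
  … 135 more
Group by Y:
  weight(Y=0) = 1/48
  weight(Y=1) = 7/12
Total weight = 1/48 + 7/12 = 29/48
P(Y=0 | obs) = 1/48 / 29/48 = 1/29
P(Y=1 | obs) = 7/12 / 29/48 = 28/29

P(Y = 1 | obs) = 28/29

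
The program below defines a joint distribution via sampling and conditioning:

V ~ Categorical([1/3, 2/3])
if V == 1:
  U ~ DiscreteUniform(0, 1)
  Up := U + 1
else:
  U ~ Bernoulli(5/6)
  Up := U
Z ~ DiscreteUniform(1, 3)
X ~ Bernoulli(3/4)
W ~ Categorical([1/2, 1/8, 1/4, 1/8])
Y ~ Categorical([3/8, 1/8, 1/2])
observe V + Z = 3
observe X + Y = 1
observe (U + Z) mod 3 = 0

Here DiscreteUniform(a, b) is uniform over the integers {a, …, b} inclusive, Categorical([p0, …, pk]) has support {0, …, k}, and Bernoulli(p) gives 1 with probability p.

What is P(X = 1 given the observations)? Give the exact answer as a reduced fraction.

P(X = 1 | obs) = 9/10

Enumerate traces; 16 have nonzero weight after conditioning:
  (V=0, U=0, Z=3, X=0, W=0, Y=1) weight 1/3456
  (V=0, U=0, Z=3, X=0, W=1, Y=1) weight 1/13824
  (V=0, U=0, Z=3, X=0, W=2, Y=1) weight 1/6912
  (V=0, U=0, Z=3, X=0, W=3, Y=1) weight 1/13824
  (V=0, U=0, Z=3, X=1, W=0, Y=0) weight 1/384
  (V=0, U=0, Z=3, X=1, W=1, Y=0) weight 1/1536
  (V=0, U=0, Z=3, X=1, W=2, Y=0) weight 1/768
  (V=0, U=0, Z=3, X=1, W=3, Y=0) weight 1/1536
  … 8 more
Group by X:
  weight(X=0) = 7/1728
  weight(X=1) = 7/192
Total weight = 7/1728 + 7/192 = 35/864
P(X=0 | obs) = 7/1728 / 35/864 = 1/10
P(X=1 | obs) = 7/192 / 35/864 = 9/10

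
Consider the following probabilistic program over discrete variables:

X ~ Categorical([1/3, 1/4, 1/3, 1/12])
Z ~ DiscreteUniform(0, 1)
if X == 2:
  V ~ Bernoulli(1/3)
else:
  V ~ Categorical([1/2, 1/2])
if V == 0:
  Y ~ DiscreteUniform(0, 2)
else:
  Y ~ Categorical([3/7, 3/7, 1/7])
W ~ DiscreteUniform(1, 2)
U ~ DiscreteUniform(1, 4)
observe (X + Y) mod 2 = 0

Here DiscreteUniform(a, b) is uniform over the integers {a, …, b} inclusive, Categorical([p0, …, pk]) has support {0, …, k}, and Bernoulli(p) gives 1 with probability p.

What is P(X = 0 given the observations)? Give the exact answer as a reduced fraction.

P(X = 0 | obs) = 39/103

Enumerate traces; 192 have nonzero weight after conditioning:
  (X=0, Z=0, V=0, Y=0, W=1, U=1) weight 1/288
  (X=0, Z=0, V=0, Y=0, W=1, U=2) weight 1/288
  (X=0, Z=0, V=0, Y=0, W=1, U=3) weight 1/288
  (X=0, Z=0, V=0, Y=0, W=1, U=4) weight 1/288
  (X=0, Z=0, V=0, Y=0, W=2, U=1) weight 1/288
  (X=0, Z=0, V=0, Y=0, W=2, U=2) weight 1/288
  (X=0, Z=0, V=0, Y=0, W=2, U=3) weight 1/288
  (X=0, Z=0, V=0, Y=0, W=2, U=4) weight 1/288
  (X=1, Z=0, V=0, Y=1, W=1, U=1) weight 1/384
  (X=2, Z=0, V=0, Y=0, W=1, U=1) weight 1/216
  … 182 more
Group by X:
  weight(X=0) = 13/63
  weight(X=1) = 2/21
  weight(X=2) = 40/189
  weight(X=3) = 2/63
Total weight = 13/63 + 2/21 + 40/189 + 2/63 = 103/189
P(X=0 | obs) = 13/63 / 103/189 = 39/103
P(X=1 | obs) = 2/21 / 103/189 = 18/103
P(X=2 | obs) = 40/189 / 103/189 = 40/103
P(X=3 | obs) = 2/63 / 103/189 = 6/103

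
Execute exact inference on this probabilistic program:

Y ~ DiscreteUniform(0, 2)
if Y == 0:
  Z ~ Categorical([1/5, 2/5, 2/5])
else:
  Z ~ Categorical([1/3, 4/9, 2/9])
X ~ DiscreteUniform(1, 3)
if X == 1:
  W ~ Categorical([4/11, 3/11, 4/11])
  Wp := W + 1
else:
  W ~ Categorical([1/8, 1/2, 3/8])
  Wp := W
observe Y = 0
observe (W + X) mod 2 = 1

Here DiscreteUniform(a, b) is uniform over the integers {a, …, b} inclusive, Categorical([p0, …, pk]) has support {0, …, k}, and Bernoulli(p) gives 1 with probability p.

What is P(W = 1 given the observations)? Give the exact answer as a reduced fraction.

P(W = 1 | obs) = 11/38

Enumerate traces; 15 have nonzero weight after conditioning:
  (Y=0, Z=0, X=1, W=0) weight 4/495
  (Y=0, Z=0, X=1, W=2) weight 4/495
  (Y=0, Z=0, X=2, W=1) weight 1/90
  (Y=0, Z=0, X=3, W=0) weight 1/360
  (Y=0, Z=0, X=3, W=2) weight 1/120
  (Y=0, Z=1, X=1, W=0) weight 8/495
  (Y=0, Z=1, X=1, W=2) weight 8/495
  (Y=0, Z=1, X=2, W=1) weight 1/45
  … 7 more
Group by W:
  weight(W=0) = 43/792
  weight(W=1) = 1/18
  weight(W=2) = 65/792
Total weight = 43/792 + 1/18 + 65/792 = 19/99
P(W=0 | obs) = 43/792 / 19/99 = 43/152
P(W=1 | obs) = 1/18 / 19/99 = 11/38
P(W=2 | obs) = 65/792 / 19/99 = 65/152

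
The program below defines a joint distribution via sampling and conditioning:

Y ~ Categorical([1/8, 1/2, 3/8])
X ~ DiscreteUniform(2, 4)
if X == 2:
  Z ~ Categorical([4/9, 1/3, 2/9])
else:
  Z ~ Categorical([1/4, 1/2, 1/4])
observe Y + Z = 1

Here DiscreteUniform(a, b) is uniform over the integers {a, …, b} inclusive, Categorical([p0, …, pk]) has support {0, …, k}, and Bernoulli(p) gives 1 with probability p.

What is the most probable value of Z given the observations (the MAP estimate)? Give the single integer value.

Enumerate traces; 6 have nonzero weight after conditioning:
  (Y=0, X=2, Z=1) weight 1/72
  (Y=0, X=3, Z=1) weight 1/48
  (Y=0, X=4, Z=1) weight 1/48
  (Y=1, X=2, Z=0) weight 2/27
  (Y=1, X=3, Z=0) weight 1/24
  (Y=1, X=4, Z=0) weight 1/24
Group by Z:
  weight(Z=0) = 17/108
  weight(Z=1) = 1/18
Total weight = 17/108 + 1/18 = 23/108
P(Z=0 | obs) = 17/108 / 23/108 = 17/23
P(Z=1 | obs) = 1/18 / 23/108 = 6/23
argmax = 0

argmax_v P(Z = v | obs) = 0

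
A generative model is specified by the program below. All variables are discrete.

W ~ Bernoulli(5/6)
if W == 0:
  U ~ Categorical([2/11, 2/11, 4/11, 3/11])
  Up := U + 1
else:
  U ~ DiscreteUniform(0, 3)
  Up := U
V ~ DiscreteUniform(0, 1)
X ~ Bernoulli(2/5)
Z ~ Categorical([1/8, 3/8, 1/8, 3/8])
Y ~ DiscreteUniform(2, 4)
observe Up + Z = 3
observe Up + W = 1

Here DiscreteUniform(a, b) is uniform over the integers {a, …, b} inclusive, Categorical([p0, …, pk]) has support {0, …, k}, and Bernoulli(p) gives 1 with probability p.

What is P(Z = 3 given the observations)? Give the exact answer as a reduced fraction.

P(Z = 3 | obs) = 165/173

Enumerate traces; 24 have nonzero weight after conditioning:
  (W=0, U=0, V=0, X=0, Z=2, Y=2) weight 1/2640
  (W=0, U=0, V=0, X=0, Z=2, Y=3) weight 1/2640
  (W=0, U=0, V=0, X=0, Z=2, Y=4) weight 1/2640
  (W=0, U=0, V=0, X=1, Z=2, Y=2) weight 1/3960
  (W=0, U=0, V=0, X=1, Z=2, Y=3) weight 1/3960
  (W=0, U=0, V=0, X=1, Z=2, Y=4) weight 1/3960
  (W=0, U=0, V=1, X=0, Z=2, Y=2) weight 1/2640
  (W=0, U=0, V=1, X=0, Z=2, Y=3) weight 1/2640
  (W=1, U=0, V=0, X=0, Z=3, Y=2) weight 1/128
  … 15 more
Group by Z:
  weight(Z=2) = 1/264
  weight(Z=3) = 5/64
Total weight = 1/264 + 5/64 = 173/2112
P(Z=2 | obs) = 1/264 / 173/2112 = 8/173
P(Z=3 | obs) = 5/64 / 173/2112 = 165/173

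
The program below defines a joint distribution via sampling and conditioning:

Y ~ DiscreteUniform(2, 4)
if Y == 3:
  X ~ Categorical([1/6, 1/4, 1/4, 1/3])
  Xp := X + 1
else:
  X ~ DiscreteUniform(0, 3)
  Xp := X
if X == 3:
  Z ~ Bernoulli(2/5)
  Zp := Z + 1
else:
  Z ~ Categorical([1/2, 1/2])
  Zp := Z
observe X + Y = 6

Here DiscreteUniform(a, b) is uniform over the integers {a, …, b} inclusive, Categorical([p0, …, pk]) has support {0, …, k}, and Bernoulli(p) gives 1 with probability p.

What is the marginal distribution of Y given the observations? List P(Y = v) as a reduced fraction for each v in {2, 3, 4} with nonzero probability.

Enumerate traces; 4 have nonzero weight after conditioning:
  (Y=3, X=3, Z=0) weight 1/15
  (Y=3, X=3, Z=1) weight 2/45
  (Y=4, X=2, Z=0) weight 1/24
  (Y=4, X=2, Z=1) weight 1/24
Group by Y:
  weight(Y=3) = 1/9
  weight(Y=4) = 1/12
Total weight = 1/9 + 1/12 = 7/36
P(Y=3 | obs) = 1/9 / 7/36 = 4/7
P(Y=4 | obs) = 1/12 / 7/36 = 3/7

P(Y=3) = 4/7, P(Y=4) = 3/7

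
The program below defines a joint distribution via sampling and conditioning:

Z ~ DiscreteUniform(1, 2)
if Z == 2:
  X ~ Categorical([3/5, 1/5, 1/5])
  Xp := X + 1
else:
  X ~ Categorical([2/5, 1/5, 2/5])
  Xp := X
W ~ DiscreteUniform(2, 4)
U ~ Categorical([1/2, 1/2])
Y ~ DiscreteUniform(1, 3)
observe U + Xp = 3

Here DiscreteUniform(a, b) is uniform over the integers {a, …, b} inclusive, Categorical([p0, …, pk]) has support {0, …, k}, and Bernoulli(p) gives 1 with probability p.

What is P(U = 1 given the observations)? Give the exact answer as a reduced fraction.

P(U = 1 | obs) = 3/4

Enumerate traces; 27 have nonzero weight after conditioning:
  (Z=1, X=2, W=2, U=1, Y=1) weight 1/90
  (Z=1, X=2, W=2, U=1, Y=2) weight 1/90
  (Z=1, X=2, W=2, U=1, Y=3) weight 1/90
  (Z=1, X=2, W=3, U=1, Y=1) weight 1/90
  (Z=1, X=2, W=3, U=1, Y=2) weight 1/90
  (Z=1, X=2, W=3, U=1, Y=3) weight 1/90
  (Z=1, X=2, W=4, U=1, Y=1) weight 1/90
  (Z=1, X=2, W=4, U=1, Y=2) weight 1/90
  (Z=2, X=2, W=2, U=0, Y=1) weight 1/180
  … 18 more
Group by U:
  weight(U=0) = 1/20
  weight(U=1) = 3/20
Total weight = 1/20 + 3/20 = 1/5
P(U=0 | obs) = 1/20 / 1/5 = 1/4
P(U=1 | obs) = 3/20 / 1/5 = 3/4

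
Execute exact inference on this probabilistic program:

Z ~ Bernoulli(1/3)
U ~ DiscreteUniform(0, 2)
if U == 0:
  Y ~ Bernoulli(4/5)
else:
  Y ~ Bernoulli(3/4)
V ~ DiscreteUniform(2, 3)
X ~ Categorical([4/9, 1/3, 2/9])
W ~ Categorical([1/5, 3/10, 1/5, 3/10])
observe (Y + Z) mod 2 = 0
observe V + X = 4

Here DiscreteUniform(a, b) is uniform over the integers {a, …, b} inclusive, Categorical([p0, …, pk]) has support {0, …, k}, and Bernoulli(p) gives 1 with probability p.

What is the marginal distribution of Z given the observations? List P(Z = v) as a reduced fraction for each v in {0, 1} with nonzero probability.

Enumerate traces; 48 have nonzero weight after conditioning:
  (Z=0, U=0, Y=0, V=2, X=2, W=0) weight 2/2025
  (Z=0, U=0, Y=0, V=2, X=2, W=1) weight 1/675
  (Z=0, U=0, Y=0, V=2, X=2, W=2) weight 2/2025
  (Z=0, U=0, Y=0, V=2, X=2, W=3) weight 1/675
  (Z=0, U=0, Y=0, V=3, X=1, W=0) weight 1/675
  (Z=0, U=0, Y=0, V=3, X=1, W=1) weight 1/450
  (Z=0, U=0, Y=0, V=3, X=1, W=2) weight 1/675
  (Z=0, U=0, Y=0, V=3, X=1, W=3) weight 1/450
  (Z=1, U=0, Y=1, V=2, X=2, W=0) weight 4/2025
  … 39 more
Group by Z:
  weight(Z=0) = 7/162
  weight(Z=1) = 23/324
Total weight = 7/162 + 23/324 = 37/324
P(Z=0 | obs) = 7/162 / 37/324 = 14/37
P(Z=1 | obs) = 23/324 / 37/324 = 23/37

P(Z=0) = 14/37, P(Z=1) = 23/37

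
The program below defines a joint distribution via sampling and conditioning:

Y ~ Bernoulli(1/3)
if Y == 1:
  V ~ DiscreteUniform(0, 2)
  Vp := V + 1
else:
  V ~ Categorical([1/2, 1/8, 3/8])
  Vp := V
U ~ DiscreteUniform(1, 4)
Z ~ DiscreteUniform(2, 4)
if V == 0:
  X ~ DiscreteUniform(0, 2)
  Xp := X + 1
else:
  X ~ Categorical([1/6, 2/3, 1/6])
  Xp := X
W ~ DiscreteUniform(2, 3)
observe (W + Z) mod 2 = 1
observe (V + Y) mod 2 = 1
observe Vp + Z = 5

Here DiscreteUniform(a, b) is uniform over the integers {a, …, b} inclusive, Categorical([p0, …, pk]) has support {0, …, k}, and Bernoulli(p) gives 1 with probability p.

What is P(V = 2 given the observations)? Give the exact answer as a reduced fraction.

P(V = 2 | obs) = 4/11

Enumerate traces; 36 have nonzero weight after conditioning:
  (Y=0, V=1, U=1, Z=4, X=0, W=3) weight 1/1728
  (Y=0, V=1, U=1, Z=4, X=1, W=3) weight 1/432
  (Y=0, V=1, U=1, Z=4, X=2, W=3) weight 1/1728
  (Y=0, V=1, U=2, Z=4, X=0, W=3) weight 1/1728
  (Y=0, V=1, U=2, Z=4, X=1, W=3) weight 1/432
  (Y=0, V=1, U=2, Z=4, X=2, W=3) weight 1/1728
  (Y=0, V=1, U=3, Z=4, X=0, W=3) weight 1/1728
  (Y=0, V=1, U=3, Z=4, X=1, W=3) weight 1/432
  (Y=1, V=0, U=1, Z=4, X=0, W=3) weight 1/648
  (Y=1, V=2, U=1, Z=2, X=0, W=3) weight 1/1296
  … 26 more
Group by V:
  weight(V=0) = 1/54
  weight(V=1) = 1/72
  weight(V=2) = 1/54
Total weight = 1/54 + 1/72 + 1/54 = 11/216
P(V=0 | obs) = 1/54 / 11/216 = 4/11
P(V=1 | obs) = 1/72 / 11/216 = 3/11
P(V=2 | obs) = 1/54 / 11/216 = 4/11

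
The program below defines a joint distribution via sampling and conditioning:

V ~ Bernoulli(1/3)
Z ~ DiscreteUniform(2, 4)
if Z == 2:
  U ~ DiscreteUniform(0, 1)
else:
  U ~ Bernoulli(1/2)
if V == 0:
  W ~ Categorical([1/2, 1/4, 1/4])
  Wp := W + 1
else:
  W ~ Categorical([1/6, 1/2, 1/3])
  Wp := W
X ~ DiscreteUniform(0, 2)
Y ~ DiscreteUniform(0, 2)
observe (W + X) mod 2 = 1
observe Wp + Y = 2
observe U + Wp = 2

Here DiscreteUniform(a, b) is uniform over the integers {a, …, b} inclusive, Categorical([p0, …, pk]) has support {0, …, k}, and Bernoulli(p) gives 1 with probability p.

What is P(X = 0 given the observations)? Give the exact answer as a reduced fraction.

P(X = 0 | obs) = 3/10

Enumerate traces; 18 have nonzero weight after conditioning:
  (V=0, Z=2, U=0, W=1, X=0, Y=0) weight 1/324
  (V=0, Z=2, U=0, W=1, X=2, Y=0) weight 1/324
  (V=0, Z=2, U=1, W=0, X=1, Y=1) weight 1/162
  (V=0, Z=3, U=0, W=1, X=0, Y=0) weight 1/324
  (V=0, Z=3, U=0, W=1, X=2, Y=0) weight 1/324
  (V=0, Z=3, U=1, W=0, X=1, Y=1) weight 1/162
  (V=0, Z=4, U=0, W=1, X=0, Y=0) weight 1/324
  (V=0, Z=4, U=0, W=1, X=2, Y=0) weight 1/324
  … 10 more
Group by X:
  weight(X=0) = 1/54
  weight(X=1) = 2/81
  weight(X=2) = 1/54
Total weight = 1/54 + 2/81 + 1/54 = 5/81
P(X=0 | obs) = 1/54 / 5/81 = 3/10
P(X=1 | obs) = 2/81 / 5/81 = 2/5
P(X=2 | obs) = 1/54 / 5/81 = 3/10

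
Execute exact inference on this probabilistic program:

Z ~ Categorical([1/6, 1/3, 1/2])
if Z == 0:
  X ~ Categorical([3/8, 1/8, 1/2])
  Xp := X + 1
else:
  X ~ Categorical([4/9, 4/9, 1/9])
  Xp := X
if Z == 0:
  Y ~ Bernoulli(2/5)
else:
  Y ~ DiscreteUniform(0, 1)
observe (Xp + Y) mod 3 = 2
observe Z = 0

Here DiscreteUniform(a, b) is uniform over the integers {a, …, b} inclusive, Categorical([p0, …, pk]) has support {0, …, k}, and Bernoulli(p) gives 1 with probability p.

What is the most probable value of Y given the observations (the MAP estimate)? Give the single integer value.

Enumerate traces; 2 have nonzero weight after conditioning:
  (Z=0, X=0, Y=1) weight 1/40
  (Z=0, X=1, Y=0) weight 1/80
Group by Y:
  weight(Y=0) = 1/80
  weight(Y=1) = 1/40
Total weight = 1/80 + 1/40 = 3/80
P(Y=0 | obs) = 1/80 / 3/80 = 1/3
P(Y=1 | obs) = 1/40 / 3/80 = 2/3
argmax = 1

argmax_v P(Y = v | obs) = 1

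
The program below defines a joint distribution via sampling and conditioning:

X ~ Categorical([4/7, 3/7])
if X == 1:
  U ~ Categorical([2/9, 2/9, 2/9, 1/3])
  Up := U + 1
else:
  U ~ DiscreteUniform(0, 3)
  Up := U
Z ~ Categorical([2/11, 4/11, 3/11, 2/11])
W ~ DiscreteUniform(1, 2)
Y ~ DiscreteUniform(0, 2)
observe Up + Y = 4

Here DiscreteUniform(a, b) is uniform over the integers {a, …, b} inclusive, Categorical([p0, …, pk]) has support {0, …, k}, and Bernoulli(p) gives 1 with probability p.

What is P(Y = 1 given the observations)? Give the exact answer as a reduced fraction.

Enumerate traces; 40 have nonzero weight after conditioning:
  (X=0, U=2, Z=0, W=1, Y=2) weight 1/231
  (X=0, U=2, Z=0, W=2, Y=2) weight 1/231
  (X=0, U=2, Z=1, W=1, Y=2) weight 2/231
  (X=0, U=2, Z=1, W=2, Y=2) weight 2/231
  (X=0, U=2, Z=2, W=1, Y=2) weight 1/154
  (X=0, U=2, Z=2, W=2, Y=2) weight 1/154
  (X=0, U=2, Z=3, W=1, Y=2) weight 1/231
  (X=0, U=2, Z=3, W=2, Y=2) weight 1/231
  (X=0, U=3, Z=0, W=1, Y=1) weight 1/231
  (X=1, U=3, Z=0, W=1, Y=0) weight 1/231
  … 30 more
Group by Y:
  weight(Y=0) = 1/21
  weight(Y=1) = 5/63
  weight(Y=2) = 5/63
Total weight = 1/21 + 5/63 + 5/63 = 13/63
P(Y=0 | obs) = 1/21 / 13/63 = 3/13
P(Y=1 | obs) = 5/63 / 13/63 = 5/13
P(Y=2 | obs) = 5/63 / 13/63 = 5/13

P(Y = 1 | obs) = 5/13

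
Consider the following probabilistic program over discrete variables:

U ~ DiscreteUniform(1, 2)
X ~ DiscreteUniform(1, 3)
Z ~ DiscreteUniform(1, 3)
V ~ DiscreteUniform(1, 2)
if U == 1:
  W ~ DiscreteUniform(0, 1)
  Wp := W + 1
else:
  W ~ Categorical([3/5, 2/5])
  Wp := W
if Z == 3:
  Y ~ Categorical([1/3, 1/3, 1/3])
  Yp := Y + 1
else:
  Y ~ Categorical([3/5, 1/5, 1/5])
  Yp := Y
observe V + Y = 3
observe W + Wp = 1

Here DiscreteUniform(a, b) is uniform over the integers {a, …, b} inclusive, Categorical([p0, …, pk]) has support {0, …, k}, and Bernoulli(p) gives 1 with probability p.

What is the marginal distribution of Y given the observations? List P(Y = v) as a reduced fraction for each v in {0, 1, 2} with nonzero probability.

P(Y=1) = 1/2, P(Y=2) = 1/2

Enumerate traces; 18 have nonzero weight after conditioning:
  (U=1, X=1, Z=1, V=1, W=0, Y=2) weight 1/360
  (U=1, X=1, Z=1, V=2, W=0, Y=1) weight 1/360
  (U=1, X=1, Z=2, V=1, W=0, Y=2) weight 1/360
  (U=1, X=1, Z=2, V=2, W=0, Y=1) weight 1/360
  (U=1, X=1, Z=3, V=1, W=0, Y=2) weight 1/216
  (U=1, X=1, Z=3, V=2, W=0, Y=1) weight 1/216
  (U=1, X=2, Z=1, V=1, W=0, Y=2) weight 1/360
  (U=1, X=2, Z=1, V=2, W=0, Y=1) weight 1/360
  … 10 more
Group by Y:
  weight(Y=1) = 11/360
  weight(Y=2) = 11/360
Total weight = 11/360 + 11/360 = 11/180
P(Y=1 | obs) = 11/360 / 11/180 = 1/2
P(Y=2 | obs) = 11/360 / 11/180 = 1/2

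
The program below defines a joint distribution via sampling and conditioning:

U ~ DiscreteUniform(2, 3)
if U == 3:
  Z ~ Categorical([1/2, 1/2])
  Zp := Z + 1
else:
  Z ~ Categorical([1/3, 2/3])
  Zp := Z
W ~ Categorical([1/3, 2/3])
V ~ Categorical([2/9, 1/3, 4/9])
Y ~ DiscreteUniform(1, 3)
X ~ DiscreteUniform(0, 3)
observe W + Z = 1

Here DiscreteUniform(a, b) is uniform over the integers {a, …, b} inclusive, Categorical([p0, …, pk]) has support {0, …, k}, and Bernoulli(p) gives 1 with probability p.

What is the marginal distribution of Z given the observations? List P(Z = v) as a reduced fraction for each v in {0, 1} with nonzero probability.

P(Z=0) = 10/17, P(Z=1) = 7/17

Enumerate traces; 144 have nonzero weight after conditioning:
  (U=2, Z=0, W=1, V=0, Y=1, X=0) weight 1/486
  (U=2, Z=0, W=1, V=0, Y=1, X=1) weight 1/486
  (U=2, Z=0, W=1, V=0, Y=1, X=2) weight 1/486
  (U=2, Z=0, W=1, V=0, Y=1, X=3) weight 1/486
  (U=2, Z=0, W=1, V=0, Y=2, X=0) weight 1/486
  (U=2, Z=0, W=1, V=0, Y=2, X=1) weight 1/486
  (U=2, Z=0, W=1, V=0, Y=2, X=2) weight 1/486
  (U=2, Z=0, W=1, V=0, Y=2, X=3) weight 1/486
  (U=2, Z=1, W=0, V=0, Y=1, X=0) weight 1/486
  … 135 more
Group by Z:
  weight(Z=0) = 5/18
  weight(Z=1) = 7/36
Total weight = 5/18 + 7/36 = 17/36
P(Z=0 | obs) = 5/18 / 17/36 = 10/17
P(Z=1 | obs) = 7/36 / 17/36 = 7/17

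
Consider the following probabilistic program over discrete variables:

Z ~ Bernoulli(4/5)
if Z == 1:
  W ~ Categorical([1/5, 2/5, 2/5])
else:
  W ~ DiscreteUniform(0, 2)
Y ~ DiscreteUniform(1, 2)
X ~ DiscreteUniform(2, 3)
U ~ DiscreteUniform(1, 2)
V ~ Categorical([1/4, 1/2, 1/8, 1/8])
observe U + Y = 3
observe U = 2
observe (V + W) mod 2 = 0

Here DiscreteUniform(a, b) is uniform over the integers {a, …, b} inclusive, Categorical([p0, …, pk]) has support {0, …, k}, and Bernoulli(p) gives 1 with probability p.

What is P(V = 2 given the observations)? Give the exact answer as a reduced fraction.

Enumerate traces; 24 have nonzero weight after conditioning:
  (Z=0, W=0, Y=1, X=2, U=2, V=0) weight 1/480
  (Z=0, W=0, Y=1, X=2, U=2, V=2) weight 1/960
  (Z=0, W=0, Y=1, X=3, U=2, V=0) weight 1/480
  (Z=0, W=0, Y=1, X=3, U=2, V=2) weight 1/960
  (Z=0, W=1, Y=1, X=2, U=2, V=1) weight 1/240
  (Z=0, W=1, Y=1, X=2, U=2, V=3) weight 1/960
  (Z=0, W=1, Y=1, X=3, U=2, V=1) weight 1/240
  (Z=0, W=1, Y=1, X=3, U=2, V=3) weight 1/960
  … 16 more
Group by V:
  weight(V=0) = 23/600
  weight(V=1) = 29/600
  weight(V=2) = 23/1200
  weight(V=3) = 29/2400
Total weight = 23/600 + 29/600 + 23/1200 + 29/2400 = 283/2400
P(V=0 | obs) = 23/600 / 283/2400 = 92/283
P(V=1 | obs) = 29/600 / 283/2400 = 116/283
P(V=2 | obs) = 23/1200 / 283/2400 = 46/283
P(V=3 | obs) = 29/2400 / 283/2400 = 29/283

P(V = 2 | obs) = 46/283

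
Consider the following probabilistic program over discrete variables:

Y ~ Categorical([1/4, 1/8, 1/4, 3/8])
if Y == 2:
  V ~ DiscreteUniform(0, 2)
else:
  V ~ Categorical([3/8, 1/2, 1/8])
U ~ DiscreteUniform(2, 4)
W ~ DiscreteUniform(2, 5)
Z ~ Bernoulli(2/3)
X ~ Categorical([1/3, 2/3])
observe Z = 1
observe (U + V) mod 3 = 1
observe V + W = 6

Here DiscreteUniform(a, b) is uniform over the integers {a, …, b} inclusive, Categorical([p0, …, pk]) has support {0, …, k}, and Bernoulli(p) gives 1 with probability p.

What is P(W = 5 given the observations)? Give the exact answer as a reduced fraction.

P(W = 5 | obs) = 44/61

Enumerate traces; 16 have nonzero weight after conditioning:
  (Y=0, V=1, U=3, W=5, Z=1, X=0) weight 1/432
  (Y=0, V=1, U=3, W=5, Z=1, X=1) weight 1/216
  (Y=0, V=2, U=2, W=4, Z=1, X=0) weight 1/1728
  (Y=0, V=2, U=2, W=4, Z=1, X=1) weight 1/864
  (Y=1, V=1, U=3, W=5, Z=1, X=0) weight 1/864
  (Y=1, V=1, U=3, W=5, Z=1, X=1) weight 1/432
  (Y=1, V=2, U=2, W=4, Z=1, X=0) weight 1/3456
  (Y=1, V=2, U=2, W=4, Z=1, X=1) weight 1/1728
  … 8 more
Group by W:
  weight(W=4) = 17/1728
  weight(W=5) = 11/432
Total weight = 17/1728 + 11/432 = 61/1728
P(W=4 | obs) = 17/1728 / 61/1728 = 17/61
P(W=5 | obs) = 11/432 / 61/1728 = 44/61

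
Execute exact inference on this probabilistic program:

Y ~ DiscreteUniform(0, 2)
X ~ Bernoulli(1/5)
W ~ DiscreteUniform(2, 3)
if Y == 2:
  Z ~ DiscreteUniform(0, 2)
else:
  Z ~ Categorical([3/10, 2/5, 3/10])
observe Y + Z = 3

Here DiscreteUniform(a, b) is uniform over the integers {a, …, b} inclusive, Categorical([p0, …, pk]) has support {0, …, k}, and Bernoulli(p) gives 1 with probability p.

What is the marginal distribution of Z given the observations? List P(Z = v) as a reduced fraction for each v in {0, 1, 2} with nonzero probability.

Enumerate traces; 8 have nonzero weight after conditioning:
  (Y=1, X=0, W=2, Z=2) weight 1/25
  (Y=1, X=0, W=3, Z=2) weight 1/25
  (Y=1, X=1, W=2, Z=2) weight 1/100
  (Y=1, X=1, W=3, Z=2) weight 1/100
  (Y=2, X=0, W=2, Z=1) weight 2/45
  (Y=2, X=0, W=3, Z=1) weight 2/45
  (Y=2, X=1, W=2, Z=1) weight 1/90
  (Y=2, X=1, W=3, Z=1) weight 1/90
Group by Z:
  weight(Z=1) = 1/9
  weight(Z=2) = 1/10
Total weight = 1/9 + 1/10 = 19/90
P(Z=1 | obs) = 1/9 / 19/90 = 10/19
P(Z=2 | obs) = 1/10 / 19/90 = 9/19

P(Z=1) = 10/19, P(Z=2) = 9/19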